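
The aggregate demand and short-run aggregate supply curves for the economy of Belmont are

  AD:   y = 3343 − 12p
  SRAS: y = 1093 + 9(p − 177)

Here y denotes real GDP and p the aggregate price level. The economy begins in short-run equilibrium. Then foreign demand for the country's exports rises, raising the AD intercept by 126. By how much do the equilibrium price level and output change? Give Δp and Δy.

Δp = +6, Δy = +54

This is a positive demand shock: AD shifts right.
New AD: y = 3469 − 12p.
SRAS can be written y = 9p − 500.
Set AD = SRAS: 3469 − 12p = 9p − 500, so 3969 = 21p and p = 189.
y = 3469 − 12·189 = 1201.
Initially p = 183, y = 1147, so Δp = +6 and Δy = +54.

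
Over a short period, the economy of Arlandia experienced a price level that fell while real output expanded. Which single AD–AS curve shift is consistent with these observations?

P fell and Y rose. An AD shift moves P and Y in the same direction; an SRAS shift moves them in opposite directions.
Here P and Y moved in opposite directions, so the SRAS curve shifted.
Since Y rose, SRAS shifted right.

SRAS shifted right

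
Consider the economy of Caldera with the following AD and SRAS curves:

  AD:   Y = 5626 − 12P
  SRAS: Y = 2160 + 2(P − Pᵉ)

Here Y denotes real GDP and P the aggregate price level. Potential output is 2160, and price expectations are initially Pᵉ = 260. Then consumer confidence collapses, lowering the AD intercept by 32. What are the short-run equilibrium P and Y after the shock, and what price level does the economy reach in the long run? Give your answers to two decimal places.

Short run: P = 282.43, Y = 2204.86. Long run: P = 286.17.

AD shifts left: new AD is Y = 5594 − 12P. With Pᵉ = 260, SRAS is Y = 1640 + 2P.
Short run: 5594 − 12P = 1640 + 2P gives 3954 = 14P, so P = 282.43 and Y = 5594 − 12P = 2204.86.
Y = 2204.86 is above potential 2160; expectations adjust and SRAS shifts left until Y = 2160.
Long run: on the new AD curve, 2160 = 5594 − 12P gives P = 286.17.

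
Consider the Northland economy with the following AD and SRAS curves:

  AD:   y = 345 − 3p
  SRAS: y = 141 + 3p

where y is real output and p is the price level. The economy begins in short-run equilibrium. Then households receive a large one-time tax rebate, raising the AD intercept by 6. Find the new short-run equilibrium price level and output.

This is a positive demand shock: AD shifts right.
New AD: y = 351 − 3p.
Set AD = SRAS: 351 − 3p = 141 + 3p, so 210 = 6p and p = 35.
y = 351 − 3·35 = 246.

p = 35, y = 246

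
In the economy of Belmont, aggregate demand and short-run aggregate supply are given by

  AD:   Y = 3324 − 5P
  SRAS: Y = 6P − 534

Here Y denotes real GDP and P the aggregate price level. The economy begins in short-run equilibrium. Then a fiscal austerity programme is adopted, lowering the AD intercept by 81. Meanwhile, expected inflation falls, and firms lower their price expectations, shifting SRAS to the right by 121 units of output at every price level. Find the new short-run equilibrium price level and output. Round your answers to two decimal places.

P = 332.36, Y = 1581.18

After both shocks: AD is Y = 3243 − 5P and SRAS is Y = 6P − 413.
Setting them equal: 3656 = 11P, so P = 332.36.
Substituting into AD, Y = 1581.18.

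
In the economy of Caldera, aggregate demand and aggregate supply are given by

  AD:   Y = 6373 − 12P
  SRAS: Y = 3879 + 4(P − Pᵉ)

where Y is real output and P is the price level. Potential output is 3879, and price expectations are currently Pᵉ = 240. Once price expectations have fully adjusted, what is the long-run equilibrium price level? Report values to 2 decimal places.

Short run: with Pᵉ = 240, SRAS is Y = 2919 + 4P. Setting AD = SRAS gives 3454 = 16P, so P = 215.88 and Y = 6373 − 12P = 3782.50.
Output 3782.50 is below potential 3879, so over time expected prices fall and SRAS shifts right until Y returns to 3879.
Long run: Y = 3879 on the AD curve gives 3879 = 6373 − 12P, so P = 207.83.

Long-run P = 207.83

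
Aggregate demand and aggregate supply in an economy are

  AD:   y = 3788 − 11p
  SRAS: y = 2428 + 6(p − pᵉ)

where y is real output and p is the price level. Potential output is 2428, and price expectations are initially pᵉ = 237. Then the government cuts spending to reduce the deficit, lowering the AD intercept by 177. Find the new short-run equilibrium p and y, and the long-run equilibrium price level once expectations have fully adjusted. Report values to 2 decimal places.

Short run: p = 153.24, y = 1925.41. Long run: p = 107.55.

AD shifts left: new AD is y = 3611 − 11p. With pᵉ = 237, SRAS is y = 1006 + 6p.
Short run: 3611 − 11p = 1006 + 6p gives 2605 = 17p, so p = 153.24 and y = 3611 − 11p = 1925.41.
y = 1925.41 is below potential 2428; expectations adjust and SRAS shifts right until y = 2428.
Long run: on the new AD curve, 2428 = 3611 − 11p gives p = 107.55.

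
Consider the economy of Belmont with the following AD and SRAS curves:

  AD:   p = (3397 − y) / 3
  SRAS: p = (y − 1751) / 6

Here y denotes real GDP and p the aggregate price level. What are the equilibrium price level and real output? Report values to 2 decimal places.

p = 182.89, y = 2848.33

Rearrange AD to y = 3397 − 3p.
Rearrange SRAS to y = 1751 + 6p.
Set AD = SRAS: 3397 − 3p = 1751 + 6p, so 1646 = 9p and p = 182.89.
Substituting into AD, y = 3397 − 3p = 2848.33.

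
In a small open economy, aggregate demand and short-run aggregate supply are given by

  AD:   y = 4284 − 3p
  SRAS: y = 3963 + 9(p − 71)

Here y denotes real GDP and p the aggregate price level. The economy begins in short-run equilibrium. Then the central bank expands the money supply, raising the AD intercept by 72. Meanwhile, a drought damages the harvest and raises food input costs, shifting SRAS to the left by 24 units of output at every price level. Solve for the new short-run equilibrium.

After both shocks: AD is y = 4356 − 3p and SRAS is y = 3300 + 9p.
Setting them equal: 1056 = 12p, so p = 88.
y = 4356 − 3·88 = 4092.

p = 88, y = 4092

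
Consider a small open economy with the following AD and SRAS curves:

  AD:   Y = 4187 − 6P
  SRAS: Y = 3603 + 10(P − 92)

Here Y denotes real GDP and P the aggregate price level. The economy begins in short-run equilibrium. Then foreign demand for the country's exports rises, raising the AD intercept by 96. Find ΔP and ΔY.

ΔP = +6, ΔY = +60

This is a positive demand shock: AD shifts right.
New AD: Y = 4283 − 6P.
SRAS can be written Y = 2683 + 10P.
Set AD = SRAS: 4283 − 6P = 2683 + 10P, so 1600 = 16P and P = 100.
Y = 4283 − 6·100 = 3683.
Initially P = 94, Y = 3623, so ΔP = +6 and ΔY = +60.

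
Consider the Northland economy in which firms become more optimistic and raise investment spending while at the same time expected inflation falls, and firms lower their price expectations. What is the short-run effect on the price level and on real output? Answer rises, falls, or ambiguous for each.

Price level: ambiguous; output: rises

The first event is a positive demand shock: AD shifts right, which by itself pushes P up and Y up.
The second is a favourable supply shock: SRAS shifts right, which by itself pushes P down and Y up.
The two shocks push P in opposite directions, so the effect on P is ambiguous. Both shocks push Y up, so Y rises.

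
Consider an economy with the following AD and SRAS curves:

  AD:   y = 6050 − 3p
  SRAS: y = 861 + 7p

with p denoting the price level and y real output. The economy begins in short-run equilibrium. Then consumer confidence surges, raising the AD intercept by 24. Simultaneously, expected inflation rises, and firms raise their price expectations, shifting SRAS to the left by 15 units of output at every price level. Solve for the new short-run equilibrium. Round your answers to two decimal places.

p = 522.80, y = 4505.60

After both shocks: AD is y = 6074 − 3p and SRAS is y = 846 + 7p.
Setting them equal: 5228 = 10p, so p = 522.80.
Substituting into AD, y = 4505.60.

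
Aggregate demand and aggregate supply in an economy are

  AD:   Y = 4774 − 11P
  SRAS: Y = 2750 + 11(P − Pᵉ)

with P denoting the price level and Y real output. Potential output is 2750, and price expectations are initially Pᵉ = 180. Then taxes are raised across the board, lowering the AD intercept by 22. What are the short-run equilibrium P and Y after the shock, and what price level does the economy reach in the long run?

AD shifts left: new AD is Y = 4752 − 11P. With Pᵉ = 180, SRAS is Y = 770 + 11P.
Short run: 4752 − 11P = 770 + 11P gives 3982 = 22P, so P = 181 and Y = 4752 − 11·181 = 2761.
Y = 2761 is above potential 2750; expectations adjust and SRAS shifts left until Y = 2750.
Long run: on the new AD curve, 2750 = 4752 − 11P gives P = 182.

Short run: P = 181, Y = 2761. Long run: P = 182.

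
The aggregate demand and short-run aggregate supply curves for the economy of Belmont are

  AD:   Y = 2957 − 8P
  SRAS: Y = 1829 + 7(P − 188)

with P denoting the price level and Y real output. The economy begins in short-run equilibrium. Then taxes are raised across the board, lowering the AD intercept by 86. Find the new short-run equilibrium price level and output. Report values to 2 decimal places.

P = 157.20, Y = 1613.40

This is a negative demand shock: AD shifts left.
New AD: Y = 2871 − 8P.
SRAS can be written Y = 513 + 7P.
Set AD = SRAS: 2871 − 8P = 513 + 7P, so 2358 = 15P and P = 157.20.
Substituting into AD, Y = 1613.40.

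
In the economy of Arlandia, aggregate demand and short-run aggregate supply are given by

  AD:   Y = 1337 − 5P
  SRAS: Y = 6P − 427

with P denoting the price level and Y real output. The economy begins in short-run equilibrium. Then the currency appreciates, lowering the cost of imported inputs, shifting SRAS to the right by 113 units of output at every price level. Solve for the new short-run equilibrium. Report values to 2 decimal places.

This is a positive supply shock: SRAS shifts right.
New SRAS: Y = 6P − 314.
Set AD = SRAS: 1337 − 5P = 6P − 314, so 1651 = 11P and P = 150.09.
Substituting into AD, Y = 586.55.

P = 150.09, Y = 586.55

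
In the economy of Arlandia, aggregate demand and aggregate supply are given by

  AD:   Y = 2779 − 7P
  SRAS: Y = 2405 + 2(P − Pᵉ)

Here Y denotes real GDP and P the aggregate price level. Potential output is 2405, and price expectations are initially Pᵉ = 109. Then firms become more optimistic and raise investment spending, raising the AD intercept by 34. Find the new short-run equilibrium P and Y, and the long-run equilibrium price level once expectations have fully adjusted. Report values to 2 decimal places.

Short run: P = 69.56, Y = 2326.11. Long run: P = 58.29.

AD shifts right: new AD is Y = 2813 − 7P. With Pᵉ = 109, SRAS is Y = 2187 + 2P.
Short run: 2813 − 7P = 2187 + 2P gives 626 = 9P, so P = 69.56 and Y = 2813 − 7P = 2326.11.
Y = 2326.11 is below potential 2405; expectations adjust and SRAS shifts right until Y = 2405.
Long run: on the new AD curve, 2405 = 2813 − 7P gives P = 58.29.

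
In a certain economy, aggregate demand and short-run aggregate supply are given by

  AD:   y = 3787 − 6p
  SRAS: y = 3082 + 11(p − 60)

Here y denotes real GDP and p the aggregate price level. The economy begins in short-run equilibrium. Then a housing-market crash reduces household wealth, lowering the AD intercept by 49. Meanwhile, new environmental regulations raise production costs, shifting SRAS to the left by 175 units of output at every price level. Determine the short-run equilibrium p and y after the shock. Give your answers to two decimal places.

p = 87.71, y = 3211.76

After both shocks: AD is y = 3738 − 6p and SRAS is y = 2247 + 11p.
Setting them equal: 1491 = 17p, so p = 87.71.
Substituting into AD, y = 3211.76.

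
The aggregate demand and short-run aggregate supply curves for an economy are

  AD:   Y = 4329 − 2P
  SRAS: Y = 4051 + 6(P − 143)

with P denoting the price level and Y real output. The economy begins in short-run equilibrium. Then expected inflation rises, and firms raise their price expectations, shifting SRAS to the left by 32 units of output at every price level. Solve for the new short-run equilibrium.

P = 146, Y = 4037

This is a negative supply shock: SRAS shifts left.
New SRAS: Y = 3161 + 6P.
Set AD = SRAS: 4329 − 2P = 3161 + 6P, so 1168 = 8P and P = 146.
Y = 4329 − 2·146 = 4037.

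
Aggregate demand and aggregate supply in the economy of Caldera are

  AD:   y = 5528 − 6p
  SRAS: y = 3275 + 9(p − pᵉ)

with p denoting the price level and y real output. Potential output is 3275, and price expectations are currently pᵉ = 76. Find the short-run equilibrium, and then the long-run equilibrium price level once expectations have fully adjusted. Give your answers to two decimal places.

Short run: p = 195.80, y = 4353.20. Long run: p = 375.50.

Short run: with pᵉ = 76, SRAS is y = 2591 + 9p. Setting AD = SRAS gives 2937 = 15p, so p = 195.80 and y = 5528 − 6p = 4353.20.
Output 4353.20 is above potential 3275, so over time expected prices rise and SRAS shifts left until y returns to 3275.
Long run: y = 3275 on the AD curve gives 3275 = 5528 − 6p, so p = 375.50.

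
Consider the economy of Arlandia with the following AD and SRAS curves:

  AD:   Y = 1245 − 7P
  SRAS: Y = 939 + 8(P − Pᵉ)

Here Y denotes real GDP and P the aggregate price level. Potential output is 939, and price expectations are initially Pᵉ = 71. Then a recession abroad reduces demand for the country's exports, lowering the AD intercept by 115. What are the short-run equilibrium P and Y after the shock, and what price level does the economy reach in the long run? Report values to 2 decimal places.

AD shifts left: new AD is Y = 1130 − 7P. With Pᵉ = 71, SRAS is Y = 371 + 8P.
Short run: 1130 − 7P = 371 + 8P gives 759 = 15P, so P = 50.60 and Y = 1130 − 7P = 775.80.
Y = 775.80 is below potential 939; expectations adjust and SRAS shifts right until Y = 939.
Long run: on the new AD curve, 939 = 1130 − 7P gives P = 27.29.

Short run: P = 50.60, Y = 775.80. Long run: P = 27.29.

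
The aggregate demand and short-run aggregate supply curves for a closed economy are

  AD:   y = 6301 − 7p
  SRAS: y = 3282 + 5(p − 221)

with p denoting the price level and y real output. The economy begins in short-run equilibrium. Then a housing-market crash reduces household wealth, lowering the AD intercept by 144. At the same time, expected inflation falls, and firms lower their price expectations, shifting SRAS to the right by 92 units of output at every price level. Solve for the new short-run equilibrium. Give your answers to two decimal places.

p = 324.00, y = 3889.00

After both shocks: AD is y = 6157 − 7p and SRAS is y = 2269 + 5p.
Setting them equal: 3888 = 12p, so p = 324.00.
Substituting into AD, y = 3889.00.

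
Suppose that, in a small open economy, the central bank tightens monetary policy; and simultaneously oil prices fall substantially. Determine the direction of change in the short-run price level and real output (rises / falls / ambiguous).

The first event is a negative demand shock: AD shifts left, which by itself pushes P down and Y down.
The second is a favourable supply shock: SRAS shifts right, which by itself pushes P down and Y up.
Both shocks push P down, so P falls. The two shocks push Y in opposite directions, so the effect on Y is ambiguous.

Price level: falls; output: ambiguous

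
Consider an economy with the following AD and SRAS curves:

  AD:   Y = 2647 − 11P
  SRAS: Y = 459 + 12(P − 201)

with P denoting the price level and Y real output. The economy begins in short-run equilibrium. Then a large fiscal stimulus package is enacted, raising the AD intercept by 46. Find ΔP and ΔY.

ΔP = +2, ΔY = +24

This is a positive demand shock: AD shifts right.
New AD: Y = 2693 − 11P.
SRAS can be written Y = 12P − 1953.
Set AD = SRAS: 2693 − 11P = 12P − 1953, so 4646 = 23P and P = 202.
Y = 2693 − 11·202 = 471.
Initially P = 200, Y = 447, so ΔP = +2 and ΔY = +24.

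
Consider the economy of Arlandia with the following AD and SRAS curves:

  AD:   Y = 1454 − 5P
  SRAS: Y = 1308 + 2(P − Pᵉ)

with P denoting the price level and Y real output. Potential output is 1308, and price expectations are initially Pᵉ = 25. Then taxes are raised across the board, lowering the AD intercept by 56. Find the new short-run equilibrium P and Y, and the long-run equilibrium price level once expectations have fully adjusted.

Short run: P = 20, Y = 1298. Long run: P = 18.

AD shifts left: new AD is Y = 1398 − 5P. With Pᵉ = 25, SRAS is Y = 1258 + 2P.
Short run: 1398 − 5P = 1258 + 2P gives 140 = 7P, so P = 20 and Y = 1398 − 5·20 = 1298.
Y = 1298 is below potential 1308; expectations adjust and SRAS shifts right until Y = 1308.
Long run: on the new AD curve, 1308 = 1398 − 5P gives P = 18.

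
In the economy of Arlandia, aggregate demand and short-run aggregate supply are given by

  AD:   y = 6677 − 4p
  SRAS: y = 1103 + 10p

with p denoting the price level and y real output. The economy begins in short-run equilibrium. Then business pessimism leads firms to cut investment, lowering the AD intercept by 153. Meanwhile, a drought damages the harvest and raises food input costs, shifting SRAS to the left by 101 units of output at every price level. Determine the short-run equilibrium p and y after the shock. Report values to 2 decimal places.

After both shocks: AD is y = 6524 − 4p and SRAS is y = 1002 + 10p.
Setting them equal: 5522 = 14p, so p = 394.43.
Substituting into AD, y = 4946.29.

p = 394.43, y = 4946.29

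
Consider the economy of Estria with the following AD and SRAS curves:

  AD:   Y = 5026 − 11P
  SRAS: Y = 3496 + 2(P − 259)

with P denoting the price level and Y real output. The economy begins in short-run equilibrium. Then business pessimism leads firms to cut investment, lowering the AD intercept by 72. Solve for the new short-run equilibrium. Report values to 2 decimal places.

This is a negative demand shock: AD shifts left.
New AD: Y = 4954 − 11P.
SRAS can be written Y = 2978 + 2P.
Set AD = SRAS: 4954 − 11P = 2978 + 2P, so 1976 = 13P and P = 152.00.
Substituting into AD, Y = 3282.00.

P = 152.00, Y = 3282.00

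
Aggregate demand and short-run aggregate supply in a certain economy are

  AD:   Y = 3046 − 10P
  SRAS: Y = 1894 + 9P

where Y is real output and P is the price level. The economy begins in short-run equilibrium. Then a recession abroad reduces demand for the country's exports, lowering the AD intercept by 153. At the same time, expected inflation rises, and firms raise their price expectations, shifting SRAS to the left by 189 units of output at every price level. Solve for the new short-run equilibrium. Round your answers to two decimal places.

P = 62.53, Y = 2267.74

After both shocks: AD is Y = 2893 − 10P and SRAS is Y = 1705 + 9P.
Setting them equal: 1188 = 19P, so P = 62.53.
Substituting into AD, Y = 2267.74.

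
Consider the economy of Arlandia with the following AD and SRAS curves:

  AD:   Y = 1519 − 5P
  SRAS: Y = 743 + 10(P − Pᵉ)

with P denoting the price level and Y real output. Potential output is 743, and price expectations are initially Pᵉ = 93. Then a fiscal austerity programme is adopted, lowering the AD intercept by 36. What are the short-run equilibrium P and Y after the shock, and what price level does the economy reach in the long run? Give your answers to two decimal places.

AD shifts left: new AD is Y = 1483 − 5P. With Pᵉ = 93, SRAS is Y = 10P − 187.
Short run: 1483 − 5P = 10P − 187 gives 1670 = 15P, so P = 111.33 and Y = 1483 − 5P = 926.33.
Y = 926.33 is above potential 743; expectations adjust and SRAS shifts left until Y = 743.
Long run: on the new AD curve, 743 = 1483 − 5P gives P = 148.00.

Short run: P = 111.33, Y = 926.33. Long run: P = 148.00.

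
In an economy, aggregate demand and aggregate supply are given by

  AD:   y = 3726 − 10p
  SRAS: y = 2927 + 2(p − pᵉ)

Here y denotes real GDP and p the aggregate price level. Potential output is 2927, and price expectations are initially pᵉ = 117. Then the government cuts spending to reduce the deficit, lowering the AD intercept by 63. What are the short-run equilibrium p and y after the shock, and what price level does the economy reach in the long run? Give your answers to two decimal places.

AD shifts left: new AD is y = 3663 − 10p. With pᵉ = 117, SRAS is y = 2693 + 2p.
Short run: 3663 − 10p = 2693 + 2p gives 970 = 12p, so p = 80.83 and y = 3663 − 10p = 2854.67.
y = 2854.67 is below potential 2927; expectations adjust and SRAS shifts right until y = 2927.
Long run: on the new AD curve, 2927 = 3663 − 10p gives p = 73.60.

Short run: p = 80.83, y = 2854.67. Long run: p = 73.60.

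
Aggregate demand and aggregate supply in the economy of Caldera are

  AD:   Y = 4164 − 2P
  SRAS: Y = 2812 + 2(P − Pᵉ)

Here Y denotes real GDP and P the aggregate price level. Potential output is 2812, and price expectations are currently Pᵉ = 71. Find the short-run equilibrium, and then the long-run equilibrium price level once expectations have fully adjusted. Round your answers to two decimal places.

Short run: P = 373.50, Y = 3417.00. Long run: P = 676.00.

Short run: with Pᵉ = 71, SRAS is Y = 2670 + 2P. Setting AD = SRAS gives 1494 = 4P, so P = 373.50 and Y = 4164 − 2P = 3417.00.
Output 3417.00 is above potential 2812, so over time expected prices rise and SRAS shifts left until Y returns to 2812.
Long run: Y = 2812 on the AD curve gives 2812 = 4164 − 2P, so P = 676.00.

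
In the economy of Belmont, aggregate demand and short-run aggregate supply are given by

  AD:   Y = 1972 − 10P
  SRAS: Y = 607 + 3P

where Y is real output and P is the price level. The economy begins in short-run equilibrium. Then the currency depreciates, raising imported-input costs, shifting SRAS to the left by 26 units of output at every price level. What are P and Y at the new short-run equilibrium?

P = 107, Y = 902

This is a negative supply shock: SRAS shifts left.
New SRAS: Y = 581 + 3P.
Set AD = SRAS: 1972 − 10P = 581 + 3P, so 1391 = 13P and P = 107.
Y = 1972 − 10·107 = 902.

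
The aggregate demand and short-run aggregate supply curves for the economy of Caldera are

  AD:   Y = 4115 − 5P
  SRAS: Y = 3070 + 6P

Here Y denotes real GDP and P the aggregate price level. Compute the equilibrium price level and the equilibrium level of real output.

P = 95, Y = 3640

Set AD = SRAS: 4115 − 5P = 3070 + 6P, so 1045 = 11P and P = 95.
Then Y = 4115 − 5·95 = 3640.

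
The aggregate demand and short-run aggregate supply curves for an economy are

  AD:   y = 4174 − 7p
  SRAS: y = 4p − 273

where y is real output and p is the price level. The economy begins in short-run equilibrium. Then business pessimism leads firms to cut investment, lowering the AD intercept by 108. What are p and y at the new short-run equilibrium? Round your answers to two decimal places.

This is a negative demand shock: AD shifts left.
New AD: y = 4066 − 7p.
Set AD = SRAS: 4066 − 7p = 4p − 273, so 4339 = 11p and p = 394.45.
Substituting into AD, y = 1304.82.

p = 394.45, y = 1304.82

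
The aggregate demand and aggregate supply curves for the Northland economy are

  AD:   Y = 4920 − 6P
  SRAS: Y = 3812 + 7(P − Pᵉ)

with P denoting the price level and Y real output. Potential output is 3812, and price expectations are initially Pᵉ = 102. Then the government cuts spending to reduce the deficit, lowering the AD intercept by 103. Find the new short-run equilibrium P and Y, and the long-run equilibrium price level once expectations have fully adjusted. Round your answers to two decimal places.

AD shifts left: new AD is Y = 4817 − 6P. With Pᵉ = 102, SRAS is Y = 3098 + 7P.
Short run: 4817 − 6P = 3098 + 7P gives 1719 = 13P, so P = 132.23 and Y = 4817 − 6P = 4023.62.
Y = 4023.62 is above potential 3812; expectations adjust and SRAS shifts left until Y = 3812.
Long run: on the new AD curve, 3812 = 4817 − 6P gives P = 167.50.

Short run: P = 132.23, Y = 4023.62. Long run: P = 167.50.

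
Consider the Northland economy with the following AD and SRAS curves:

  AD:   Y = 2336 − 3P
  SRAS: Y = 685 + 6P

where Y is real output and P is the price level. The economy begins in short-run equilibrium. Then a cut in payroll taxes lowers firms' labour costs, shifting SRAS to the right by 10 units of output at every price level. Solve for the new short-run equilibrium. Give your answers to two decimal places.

This is a positive supply shock: SRAS shifts right.
New SRAS: Y = 695 + 6P.
Set AD = SRAS: 2336 − 3P = 695 + 6P, so 1641 = 9P and P = 182.33.
Substituting into AD, Y = 1789.00.

P = 182.33, Y = 1789.00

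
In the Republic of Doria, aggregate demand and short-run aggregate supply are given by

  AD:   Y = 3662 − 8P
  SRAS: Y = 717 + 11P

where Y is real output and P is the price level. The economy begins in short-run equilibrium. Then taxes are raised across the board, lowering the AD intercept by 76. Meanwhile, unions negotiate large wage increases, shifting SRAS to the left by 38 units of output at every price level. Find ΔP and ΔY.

After both shocks: AD is Y = 3586 − 8P and SRAS is Y = 679 + 11P.
Setting them equal: 2907 = 19P, so P = 153.
Y = 3586 − 8·153 = 2362.
Initially P = 155, Y = 2422, so ΔP = -2 and ΔY = -60.

ΔP = -2, ΔY = -60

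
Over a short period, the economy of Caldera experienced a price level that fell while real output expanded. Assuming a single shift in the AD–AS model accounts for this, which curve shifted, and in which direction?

P fell and Y rose. An AD shift moves P and Y in the same direction; an SRAS shift moves them in opposite directions.
Here P and Y moved in opposite directions, so the SRAS curve shifted.
Since Y rose, SRAS shifted right.

SRAS shifted right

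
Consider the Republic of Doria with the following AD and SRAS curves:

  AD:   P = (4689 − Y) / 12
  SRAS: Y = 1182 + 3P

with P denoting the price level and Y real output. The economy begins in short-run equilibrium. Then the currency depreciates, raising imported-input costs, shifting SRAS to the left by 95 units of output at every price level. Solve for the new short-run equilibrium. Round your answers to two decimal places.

P = 240.13, Y = 1807.40

This is a negative supply shock: SRAS shifts left.
New SRAS: Y = 1087 + 3P.
Set AD = SRAS: 4689 − 12P = 1087 + 3P, so 3602 = 15P and P = 240.13.
Substituting into AD, Y = 1807.40.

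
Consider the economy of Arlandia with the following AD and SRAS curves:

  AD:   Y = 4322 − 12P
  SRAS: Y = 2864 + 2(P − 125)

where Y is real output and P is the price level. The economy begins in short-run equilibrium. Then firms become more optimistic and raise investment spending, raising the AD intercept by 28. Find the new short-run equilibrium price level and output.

This is a positive demand shock: AD shifts right.
New AD: Y = 4350 − 12P.
SRAS can be written Y = 2614 + 2P.
Set AD = SRAS: 4350 − 12P = 2614 + 2P, so 1736 = 14P and P = 124.
Y = 4350 − 12·124 = 2862.

P = 124, Y = 2862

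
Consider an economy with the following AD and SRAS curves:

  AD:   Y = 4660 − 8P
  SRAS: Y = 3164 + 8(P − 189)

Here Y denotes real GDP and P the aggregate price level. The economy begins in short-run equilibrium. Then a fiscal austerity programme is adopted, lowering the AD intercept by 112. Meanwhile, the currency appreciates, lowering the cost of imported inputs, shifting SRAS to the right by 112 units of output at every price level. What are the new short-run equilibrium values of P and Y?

After both shocks: AD is Y = 4548 − 8P and SRAS is Y = 1764 + 8P.
Setting them equal: 2784 = 16P, so P = 174.
Y = 4548 − 8·174 = 3156.

P = 174, Y = 3156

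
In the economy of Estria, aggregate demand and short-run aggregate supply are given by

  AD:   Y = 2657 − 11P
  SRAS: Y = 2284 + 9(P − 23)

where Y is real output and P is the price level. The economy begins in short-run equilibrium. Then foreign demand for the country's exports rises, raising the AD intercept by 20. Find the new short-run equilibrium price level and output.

This is a positive demand shock: AD shifts right.
New AD: Y = 2677 − 11P.
SRAS can be written Y = 2077 + 9P.
Set AD = SRAS: 2677 − 11P = 2077 + 9P, so 600 = 20P and P = 30.
Y = 2677 − 11·30 = 2347.

P = 30, Y = 2347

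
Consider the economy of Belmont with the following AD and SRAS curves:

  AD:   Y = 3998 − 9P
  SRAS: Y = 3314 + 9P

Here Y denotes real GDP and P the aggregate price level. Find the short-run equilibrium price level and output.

Set AD = SRAS: 3998 − 9P = 3314 + 9P, so 684 = 18P and P = 38.
Then Y = 3998 − 9·38 = 3656.

P = 38, Y = 3656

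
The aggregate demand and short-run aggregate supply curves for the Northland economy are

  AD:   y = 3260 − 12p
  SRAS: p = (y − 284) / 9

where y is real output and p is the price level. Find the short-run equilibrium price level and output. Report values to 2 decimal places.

Rearrange SRAS to y = 284 + 9p.
Set AD = SRAS: 3260 − 12p = 284 + 9p, so 2976 = 21p and p = 141.71.
Substituting into AD, y = 3260 − 12p = 1559.43.

p = 141.71, y = 1559.43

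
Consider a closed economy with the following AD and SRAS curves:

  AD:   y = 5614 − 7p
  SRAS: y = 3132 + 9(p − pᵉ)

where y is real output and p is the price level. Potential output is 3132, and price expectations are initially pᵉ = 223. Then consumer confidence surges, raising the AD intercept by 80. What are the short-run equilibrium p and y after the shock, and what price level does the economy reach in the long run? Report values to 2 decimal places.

AD shifts right: new AD is y = 5694 − 7p. With pᵉ = 223, SRAS is y = 1125 + 9p.
Short run: 5694 − 7p = 1125 + 9p gives 4569 = 16p, so p = 285.56 and y = 5694 − 7p = 3695.06.
y = 3695.06 is above potential 3132; expectations adjust and SRAS shifts left until y = 3132.
Long run: on the new AD curve, 3132 = 5694 − 7p gives p = 366.00.

Short run: p = 285.56, y = 3695.06. Long run: p = 366.00.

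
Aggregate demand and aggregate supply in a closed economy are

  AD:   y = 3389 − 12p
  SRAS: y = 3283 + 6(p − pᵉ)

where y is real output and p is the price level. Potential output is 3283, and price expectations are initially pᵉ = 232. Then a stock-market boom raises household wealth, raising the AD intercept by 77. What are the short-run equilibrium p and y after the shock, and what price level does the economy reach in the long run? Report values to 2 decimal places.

AD shifts right: new AD is y = 3466 − 12p. With pᵉ = 232, SRAS is y = 1891 + 6p.
Short run: 3466 − 12p = 1891 + 6p gives 1575 = 18p, so p = 87.50 and y = 3466 − 12p = 2416.00.
y = 2416.00 is below potential 3283; expectations adjust and SRAS shifts right until y = 3283.
Long run: on the new AD curve, 3283 = 3466 − 12p gives p = 15.25.

Short run: p = 87.50, y = 2416.00. Long run: p = 15.25.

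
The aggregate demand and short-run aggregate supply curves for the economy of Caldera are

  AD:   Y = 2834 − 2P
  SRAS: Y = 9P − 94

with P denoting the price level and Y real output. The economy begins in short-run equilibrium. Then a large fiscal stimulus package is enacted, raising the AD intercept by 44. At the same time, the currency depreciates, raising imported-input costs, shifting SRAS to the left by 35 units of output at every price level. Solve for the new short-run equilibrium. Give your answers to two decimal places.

P = 273.36, Y = 2331.27

After both shocks: AD is Y = 2878 − 2P and SRAS is Y = 9P − 129.
Setting them equal: 3007 = 11P, so P = 273.36.
Substituting into AD, Y = 2331.27.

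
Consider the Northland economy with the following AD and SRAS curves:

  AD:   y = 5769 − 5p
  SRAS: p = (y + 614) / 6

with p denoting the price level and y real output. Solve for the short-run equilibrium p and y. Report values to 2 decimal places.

Rearrange SRAS to y = 6p − 614.
Set AD = SRAS: 5769 − 5p = 6p − 614, so 6383 = 11p and p = 580.27.
Substituting into AD, y = 5769 − 5p = 2867.64.

p = 580.27, y = 2867.64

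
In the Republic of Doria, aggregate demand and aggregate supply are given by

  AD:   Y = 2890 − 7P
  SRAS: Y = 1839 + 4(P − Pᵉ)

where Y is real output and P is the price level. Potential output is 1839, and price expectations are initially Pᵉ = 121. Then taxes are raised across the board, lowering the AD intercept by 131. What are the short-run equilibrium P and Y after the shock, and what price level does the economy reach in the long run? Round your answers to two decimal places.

Short run: P = 127.64, Y = 1865.55. Long run: P = 131.43.

AD shifts left: new AD is Y = 2759 − 7P. With Pᵉ = 121, SRAS is Y = 1355 + 4P.
Short run: 2759 − 7P = 1355 + 4P gives 1404 = 11P, so P = 127.64 and Y = 2759 − 7P = 1865.55.
Y = 1865.55 is above potential 1839; expectations adjust and SRAS shifts left until Y = 1839.
Long run: on the new AD curve, 1839 = 2759 − 7P gives P = 131.43.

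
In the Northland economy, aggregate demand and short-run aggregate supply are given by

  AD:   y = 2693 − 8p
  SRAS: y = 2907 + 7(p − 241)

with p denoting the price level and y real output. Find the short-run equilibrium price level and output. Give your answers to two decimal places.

Write SRAS as y = 2907 + 7p − 1687 = 1220 + 7p.
Set AD = SRAS: 2693 − 8p = 1220 + 7p, so 1473 = 15p and p = 98.20.
Substituting into AD, y = 2693 − 8p = 1907.40.

p = 98.20, y = 1907.40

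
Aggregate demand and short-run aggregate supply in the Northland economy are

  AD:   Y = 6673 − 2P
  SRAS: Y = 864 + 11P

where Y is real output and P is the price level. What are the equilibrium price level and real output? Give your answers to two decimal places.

Set AD = SRAS: 6673 − 2P = 864 + 11P, so 5809 = 13P and P = 446.85.
Substituting into AD, Y = 6673 − 2P = 5779.31.

P = 446.85, Y = 5779.31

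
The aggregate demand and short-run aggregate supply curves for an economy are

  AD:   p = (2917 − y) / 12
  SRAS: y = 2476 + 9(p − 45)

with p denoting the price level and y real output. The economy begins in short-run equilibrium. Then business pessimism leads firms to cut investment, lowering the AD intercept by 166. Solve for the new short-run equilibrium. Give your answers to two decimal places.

This is a negative demand shock: AD shifts left.
New AD: y = 2751 − 12p.
SRAS can be written y = 2071 + 9p.
Set AD = SRAS: 2751 − 12p = 2071 + 9p, so 680 = 21p and p = 32.38.
Substituting into AD, y = 2362.43.

p = 32.38, y = 2362.43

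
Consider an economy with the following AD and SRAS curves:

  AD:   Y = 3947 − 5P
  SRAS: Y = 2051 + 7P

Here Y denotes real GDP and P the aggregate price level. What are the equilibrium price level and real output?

P = 158, Y = 3157

Set AD = SRAS: 3947 − 5P = 2051 + 7P, so 1896 = 12P and P = 158.
Then Y = 3947 − 5·158 = 3157.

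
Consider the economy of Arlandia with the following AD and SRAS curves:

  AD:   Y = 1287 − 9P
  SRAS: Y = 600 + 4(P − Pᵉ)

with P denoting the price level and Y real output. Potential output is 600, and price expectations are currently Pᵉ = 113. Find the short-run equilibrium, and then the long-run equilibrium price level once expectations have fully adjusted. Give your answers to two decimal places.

Short run: with Pᵉ = 113, SRAS is Y = 148 + 4P. Setting AD = SRAS gives 1139 = 13P, so P = 87.62 and Y = 1287 − 9P = 498.46.
Output 498.46 is below potential 600, so over time expected prices fall and SRAS shifts right until Y returns to 600.
Long run: Y = 600 on the AD curve gives 600 = 1287 − 9P, so P = 76.33.

Short run: P = 87.62, Y = 498.46. Long run: P = 76.33.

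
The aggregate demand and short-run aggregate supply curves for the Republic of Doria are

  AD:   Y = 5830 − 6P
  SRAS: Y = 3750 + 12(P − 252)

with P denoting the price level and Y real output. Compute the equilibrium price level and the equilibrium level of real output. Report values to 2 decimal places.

P = 283.56, Y = 4128.67

Write SRAS as Y = 3750 + 12P − 3024 = 726 + 12P.
Set AD = SRAS: 5830 − 6P = 726 + 12P, so 5104 = 18P and P = 283.56.
Substituting into AD, Y = 5830 − 6P = 4128.67.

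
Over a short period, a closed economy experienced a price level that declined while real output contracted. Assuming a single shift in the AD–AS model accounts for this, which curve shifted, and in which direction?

AD shifted left

P fell and Y fell. An AD shift moves P and Y in the same direction; an SRAS shift moves them in opposite directions.
Here P and Y moved in the same direction, so the AD curve shifted.
Since Y fell, AD shifted left.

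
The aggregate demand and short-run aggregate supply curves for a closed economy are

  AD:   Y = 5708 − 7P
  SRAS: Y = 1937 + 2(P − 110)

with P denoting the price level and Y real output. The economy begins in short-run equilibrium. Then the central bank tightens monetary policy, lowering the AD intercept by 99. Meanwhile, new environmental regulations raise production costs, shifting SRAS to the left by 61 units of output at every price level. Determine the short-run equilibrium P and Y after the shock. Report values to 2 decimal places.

P = 439.22, Y = 2534.44

After both shocks: AD is Y = 5609 − 7P and SRAS is Y = 1656 + 2P.
Setting them equal: 3953 = 9P, so P = 439.22.
Substituting into AD, Y = 2534.44.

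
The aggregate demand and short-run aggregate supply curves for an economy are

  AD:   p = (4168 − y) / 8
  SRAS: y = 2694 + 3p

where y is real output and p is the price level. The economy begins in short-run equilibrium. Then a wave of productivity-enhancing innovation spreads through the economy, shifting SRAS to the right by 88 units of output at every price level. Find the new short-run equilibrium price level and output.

This is a positive supply shock: SRAS shifts right.
New SRAS: y = 2782 + 3p.
Set AD = SRAS: 4168 − 8p = 2782 + 3p, so 1386 = 11p and p = 126.
y = 4168 − 8·126 = 3160.

p = 126, y = 3160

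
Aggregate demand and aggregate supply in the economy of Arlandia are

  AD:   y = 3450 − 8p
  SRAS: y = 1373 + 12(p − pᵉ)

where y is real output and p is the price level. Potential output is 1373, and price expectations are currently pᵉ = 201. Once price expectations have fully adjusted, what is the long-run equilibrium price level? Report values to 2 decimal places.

Long-run p = 259.63

Short run: with pᵉ = 201, SRAS is y = 12p − 1039. Setting AD = SRAS gives 4489 = 20p, so p = 224.45 and y = 3450 − 8p = 1654.40.
Output 1654.40 is above potential 1373, so over time expected prices rise and SRAS shifts left until y returns to 1373.
Long run: y = 1373 on the AD curve gives 1373 = 3450 − 8p, so p = 259.63.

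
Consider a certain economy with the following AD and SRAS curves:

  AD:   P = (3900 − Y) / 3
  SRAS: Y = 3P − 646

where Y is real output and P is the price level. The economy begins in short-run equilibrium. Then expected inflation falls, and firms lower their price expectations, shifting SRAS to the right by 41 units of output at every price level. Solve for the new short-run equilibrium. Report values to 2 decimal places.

This is a positive supply shock: SRAS shifts right.
New SRAS: Y = 3P − 605.
Set AD = SRAS: 3900 − 3P = 3P − 605, so 4505 = 6P and P = 750.83.
Substituting into AD, Y = 1647.50.

P = 750.83, Y = 1647.50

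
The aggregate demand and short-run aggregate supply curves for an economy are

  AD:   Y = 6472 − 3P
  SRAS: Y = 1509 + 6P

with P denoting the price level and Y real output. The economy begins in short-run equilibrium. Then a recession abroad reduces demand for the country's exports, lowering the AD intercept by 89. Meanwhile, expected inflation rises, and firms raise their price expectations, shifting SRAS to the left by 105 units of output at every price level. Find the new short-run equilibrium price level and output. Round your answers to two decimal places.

P = 553.22, Y = 4723.33

After both shocks: AD is Y = 6383 − 3P and SRAS is Y = 1404 + 6P.
Setting them equal: 4979 = 9P, so P = 553.22.
Substituting into AD, Y = 4723.33.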